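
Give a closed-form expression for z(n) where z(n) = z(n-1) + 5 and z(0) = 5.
Recurrence: z(n) = z(n-1) + 5, initial: z(0) = 5.
Each step adds 5, so z(n) = z(0) + 5n = 5n + 5.

z(n) = 5n + 5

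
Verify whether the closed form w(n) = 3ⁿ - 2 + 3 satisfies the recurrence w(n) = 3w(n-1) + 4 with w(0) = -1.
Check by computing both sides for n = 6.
From the recurrence with w(0) = -1:
  w(0) = -1, w(1) = 1, w(2) = 7, w(3) = 25, w(4) = 79, w(5) = 241, w(6) = 727
  so the recurrence gives w(6) = 727.
From the proposed closed form w(n) = 3ⁿ - 2 + 3:
  w(6) = 730.
The recurrence gives 727 but the closed form gives 730, so the closed form does not satisfy the recurrence.

No, the closed form is incorrect.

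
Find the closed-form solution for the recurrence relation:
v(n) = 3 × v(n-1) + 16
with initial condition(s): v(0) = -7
Recurrence: v(n) = 3 × v(n-1) + 16, initial: v(0) = -7.
Try v(n) = A·3ⁿ + C. Substituting: A·3ⁿ + C = 3(A·3ⁿ⁻¹ + C) + 16 = A·3ⁿ + 3C + 16, so C = 3C + 16, giving C = -8. Then v(0) = A - 8 = -7 gives A = 1.

v(n) = 3ⁿ - 8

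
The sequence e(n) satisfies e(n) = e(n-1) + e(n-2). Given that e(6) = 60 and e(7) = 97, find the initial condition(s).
Work backwards using e(k) = e(k+2) - e(k+1):
e(5) = e(7) - e(6) = 97 - 60 = 37
e(4) = e(6) - e(5) = 60 - 37 = 23
e(3) = e(5) - e(4) = 37 - 23 = 14
e(2) = e(4) - e(3) = 23 - 14 = 9
e(1) = e(3) - e(2) = 14 - 9 = 5
e(0) = e(2) - e(1) = 9 - 5 = 4

e(0) = 4, e(1) = 5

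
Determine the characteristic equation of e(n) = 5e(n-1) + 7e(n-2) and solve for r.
Substitute e(n) = rⁿ and divide through by rⁿ⁻²: r² - 5r - 7 = 0
Discriminant: 5² + 4·7 = 53, not a perfect square, so by the quadratic formula r = (5 ± √53)/2.
General solution: e(n) = A·r₁ⁿ + B·r₂ⁿ where r₁,r₂ = (5 ± √53)/2

Characteristic: r² - 5r - 7 = 0, Roots: r = (5 ± √53)/2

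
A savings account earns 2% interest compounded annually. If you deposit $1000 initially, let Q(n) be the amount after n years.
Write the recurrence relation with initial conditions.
Each year the balance grows by 2%, i.e. is multiplied by 1 + 2/100 = 1.02, so Q(n) = 1.02 × Q(n-1). The initial deposit gives Q(0) = 1000.
Unrolling gives the closed form Q(n) = 1000 × (1.02)ⁿ.

Q(n) = 1.02 × Q(n-1), Q(0) = 1000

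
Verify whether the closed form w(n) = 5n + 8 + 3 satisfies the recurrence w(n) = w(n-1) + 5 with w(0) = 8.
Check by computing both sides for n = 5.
From the recurrence with w(0) = 8:
  w(0) = 8, w(1) = 13, w(2) = 18, w(3) = 23, w(4) = 28, w(5) = 33
  so the recurrence gives w(5) = 33.
From the proposed closed form w(n) = 5n + 8 + 3:
  w(5) = 36.
The recurrence gives 33 but the closed form gives 36, so the closed form does not satisfy the recurrence.

No, the closed form is incorrect.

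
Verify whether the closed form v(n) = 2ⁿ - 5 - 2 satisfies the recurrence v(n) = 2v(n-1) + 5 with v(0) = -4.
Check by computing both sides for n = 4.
From the recurrence with v(0) = -4:
  v(0) = -4, v(1) = -3, v(2) = -1, v(3) = 3, v(4) = 11
  so the recurrence gives v(4) = 11.
From the proposed closed form v(n) = 2ⁿ - 5 - 2:
  v(4) = 9.
The recurrence gives 11 but the closed form gives 9, so the closed form does not satisfy the recurrence.

No, the closed form is incorrect.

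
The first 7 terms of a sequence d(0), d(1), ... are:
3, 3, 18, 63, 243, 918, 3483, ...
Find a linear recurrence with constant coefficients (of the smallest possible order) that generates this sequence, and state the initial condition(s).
Look for the lowest-order linear relation among consecutive terms.
Observation: d(n) - 3·d(n-1) - (3)·d(n-2) = 0 holds for the shown terms, and no order-1 relation d(n) = α·d(n-1) + β fits.
Check at n=3: 3·18 + (3)·3 = 63. ✓

d(n) = 3d(n-1) + 3d(n-2), d(0) = 3, d(1) = 3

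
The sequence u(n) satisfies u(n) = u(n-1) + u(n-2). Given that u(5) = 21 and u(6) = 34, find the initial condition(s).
Work backwards using u(k) = u(k+2) - u(k+1):
u(4) = u(6) - u(5) = 34 - 21 = 13
u(3) = u(5) - u(4) = 21 - 13 = 8
u(2) = u(4) - u(3) = 13 - 8 = 5
u(1) = u(3) - u(2) = 8 - 5 = 3
u(0) = u(2) - u(1) = 5 - 3 = 2

u(0) = 2, u(1) = 3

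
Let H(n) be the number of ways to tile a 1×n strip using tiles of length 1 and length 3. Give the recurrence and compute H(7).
Condition on the last tile: it has length 1 (leaving a 1×(n-1) strip) or length 3 (leaving a 1×(n-3) strip), so H(n) = H(n-1) + H(n-3) (order-3 linear recurrence).
For 0 ≤ i < 3 only unit tiles fit, so H(i) = 1.
Iterating the recurrence: H(3) = 2, H(4) = 3, H(5) = 4, H(6) = 6, H(7) = 9.

H(n) = H(n-1) + H(n-3), with H(i) = 1 for 0 ≤ i < 3; H(7) = 9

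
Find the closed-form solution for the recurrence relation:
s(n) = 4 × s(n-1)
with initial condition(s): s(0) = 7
Recurrence: s(n) = 4 × s(n-1), initial: s(0) = 7.
Each term is 4 times the previous, so this is geometric with ratio 4. After n steps: s(n) = s(0)·4ⁿ = 7·4ⁿ.

s(n) = 7·4ⁿ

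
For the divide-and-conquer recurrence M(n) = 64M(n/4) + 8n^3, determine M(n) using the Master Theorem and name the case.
Master Theorem template: M(n) = a·M(n/b) + f(n).
Here: a=64, b=4, f(n)=8n^3
Compute log_b(a) = log_4(64) = 3.
f(n) = 8n^3 = Θ(n^3). Case 2: M(n) = Θ(n^3 log n).

Case 2: M(n) = Θ(n^3 log n)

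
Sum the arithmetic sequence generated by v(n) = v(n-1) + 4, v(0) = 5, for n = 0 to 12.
Computing the sequence terms: 5, 9, 13, 17, 21, 25, 29, 33, 37, 41, 45, 49, 53
Adding these values together:

377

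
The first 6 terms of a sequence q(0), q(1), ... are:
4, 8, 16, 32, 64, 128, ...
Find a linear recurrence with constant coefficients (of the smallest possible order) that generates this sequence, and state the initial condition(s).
Look for the lowest-order linear relation among consecutive terms.
Observation: each term is 2× the previous.
Check at n=2: 2·8 = 16. ✓

q(n) = 2 × q(n-1), q(0) = 4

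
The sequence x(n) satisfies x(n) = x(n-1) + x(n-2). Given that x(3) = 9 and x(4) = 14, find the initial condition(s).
Work backwards using x(k) = x(k+2) - x(k+1):
x(2) = x(4) - x(3) = 14 - 9 = 5
x(1) = x(3) - x(2) = 9 - 5 = 4
x(0) = x(2) - x(1) = 5 - 4 = 1

x(0) = 1, x(1) = 4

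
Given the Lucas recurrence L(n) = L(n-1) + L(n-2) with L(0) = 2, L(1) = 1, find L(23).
Computing the sequence terms:
2, 1, 3, 4, 7, 11, 18, 29, 47, 76, 123, 199, 322, 521, 843, 1364, 2207, 3571, 5778, 9349, 15127, 24476, 39603, 64079

64079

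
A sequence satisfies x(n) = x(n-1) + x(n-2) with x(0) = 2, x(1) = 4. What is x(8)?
Computing the sequence terms:
2, 4, 6, 10, 16, 26, 42, 68, 110

110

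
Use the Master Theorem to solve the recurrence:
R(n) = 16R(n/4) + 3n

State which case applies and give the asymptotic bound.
Master Theorem template: R(n) = a·R(n/b) + f(n).
Here: a=16, b=4, f(n)=3n
Compute log_b(a) = log_4(16) = 2.
f(n) = 3n = O(n^(2-ε)) with ε = 1. Case 1: R(n) = Θ(n^log_b(a)) = Θ(n^2).

Case 1: R(n) = Θ(n^2)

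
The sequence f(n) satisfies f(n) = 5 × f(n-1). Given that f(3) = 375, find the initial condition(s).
In general f(n) = 5ⁿ · f(0). At n = 3: f(0) = f(3) / 5^3 = 375 / 125 = 3.

f(0) = 3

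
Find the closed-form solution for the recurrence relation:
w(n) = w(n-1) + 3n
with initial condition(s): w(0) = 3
Recurrence: w(n) = w(n-1) + 3n, initial: w(0) = 3.
Telescoping: w(n) = w(0) + 3·Σᵢ₌₁ⁿ i = 3 + 3·n(n+1)/2.

w(n) = 3·n(n+1)/2 + 3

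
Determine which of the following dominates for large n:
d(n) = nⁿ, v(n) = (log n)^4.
Comparing growth rates:
Growth-rate hierarchy: log n ≺ any polynomial ≺ any exponential cⁿ (c>1) ≺ n! ≺ nⁿ.
super-exponential nⁿ dominates polylogarithmic (log n)^4 asymptotically.

d(n) grows faster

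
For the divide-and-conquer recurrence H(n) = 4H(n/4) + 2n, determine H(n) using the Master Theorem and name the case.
Master Theorem template: H(n) = a·H(n/b) + f(n).
Here: a=4, b=4, f(n)=2n
Compute log_b(a) = log_4(4) = 1.
f(n) = 2n = Θ(n). Case 2: H(n) = Θ(n log n).

Case 2: H(n) = Θ(n log n)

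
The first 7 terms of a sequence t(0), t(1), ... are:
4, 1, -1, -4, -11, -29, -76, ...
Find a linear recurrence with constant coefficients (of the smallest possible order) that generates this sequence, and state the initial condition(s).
Look for the lowest-order linear relation among consecutive terms.
Observation: t(n) - 3·t(n-1) - (-1)·t(n-2) = 0 holds for the shown terms, and no order-1 relation t(n) = α·t(n-1) + β fits.
Check at n=3: 3·-1 + (-1)·1 = -4. ✓

t(n) = 3t(n-1) - t(n-2), t(0) = 4, t(1) = 1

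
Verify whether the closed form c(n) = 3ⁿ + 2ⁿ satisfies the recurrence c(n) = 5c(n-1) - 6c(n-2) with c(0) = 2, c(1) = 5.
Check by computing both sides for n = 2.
From the recurrence with c(0) = 2, c(1) = 5:
  c(0) = 2, c(1) = 5, c(2) = 13
  so the recurrence gives c(2) = 13.
From the proposed closed form c(n) = 3ⁿ + 2ⁿ:
  c(2) = 13.
Both sides give 13 at n = 2, and the initial condition(s) match, so the closed form is consistent.

Yes, the closed form is correct.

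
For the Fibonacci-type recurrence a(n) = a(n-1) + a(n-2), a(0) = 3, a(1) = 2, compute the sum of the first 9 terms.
Computing the sequence terms: 3, 2, 5, 7, 12, 19, 31, 50, 81
Adding these values together:

210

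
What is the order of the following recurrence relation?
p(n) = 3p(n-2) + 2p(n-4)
The order is the largest lag k for which p(n-k) appears. Here the deepest term is p(n-4), so the order is 4.

Order 4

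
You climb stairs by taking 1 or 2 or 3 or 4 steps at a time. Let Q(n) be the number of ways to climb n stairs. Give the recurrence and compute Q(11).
Condition on the size of the last step (1 to 4): before it there were n-1, …, n-4 stairs climbed, and these cases are disjoint, so Q(n) = Q(n-1) + Q(n-2) + Q(n-3) + Q(n-4) (order-4 linear recurrence).
Initial conditions by direct count (compositions of i into parts ≤ 4): Q(1) = 1; Q(2) = 2; Q(3) = 4; Q(4) = 8.
Iterating the recurrence: Q(5) = 15, Q(6) = 29, Q(7) = 56, Q(8) = 108, Q(9) = 208, Q(10) = 401, Q(11) = 773.

Q(n) = Q(n-1) + Q(n-2) + Q(n-3) + Q(n-4), Q(1) = 1, Q(2) = 2, Q(3) = 4, Q(4) = 8; Q(11) = 773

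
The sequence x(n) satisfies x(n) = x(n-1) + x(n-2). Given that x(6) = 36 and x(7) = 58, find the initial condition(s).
Work backwards using x(k) = x(k+2) - x(k+1):
x(5) = x(7) - x(6) = 58 - 36 = 22
x(4) = x(6) - x(5) = 36 - 22 = 14
x(3) = x(5) - x(4) = 22 - 14 = 8
x(2) = x(4) - x(3) = 14 - 8 = 6
x(1) = x(3) - x(2) = 8 - 6 = 2
x(0) = x(2) - x(1) = 6 - 2 = 4

x(0) = 4, x(1) = 2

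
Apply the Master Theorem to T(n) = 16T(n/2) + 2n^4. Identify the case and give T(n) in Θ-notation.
Master Theorem template: T(n) = a·T(n/b) + f(n).
Here: a=16, b=2, f(n)=2n^4
Compute log_b(a) = log_2(16) = 4.
f(n) = 2n^4 = Θ(n^4). Case 2: T(n) = Θ(n^4 log n).

Case 2: T(n) = Θ(n^4 log n)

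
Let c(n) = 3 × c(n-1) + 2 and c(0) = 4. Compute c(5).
Computing step by step:
c(0) = 4
c(1) = 3 × 4 + 2 = 14
c(2) = 3 × 14 + 2 = 44
c(3) = 3 × 44 + 2 = 134
c(4) = 3 × 134 + 2 = 404
c(5) = 3 × 404 + 2 = 1214

1214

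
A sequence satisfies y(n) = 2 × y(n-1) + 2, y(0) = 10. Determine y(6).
Computing step by step:
y(0) = 10
y(1) = 2 × 10 + 2 = 22
y(2) = 2 × 22 + 2 = 46
y(3) = 2 × 46 + 2 = 94
y(4) = 2 × 94 + 2 = 190
y(5) = 2 × 190 + 2 = 382
y(6) = 2 × 382 + 2 = 766

766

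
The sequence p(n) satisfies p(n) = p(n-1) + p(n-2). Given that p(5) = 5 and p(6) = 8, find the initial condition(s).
Work backwards using p(k) = p(k+2) - p(k+1):
p(4) = p(6) - p(5) = 8 - 5 = 3
p(3) = p(5) - p(4) = 5 - 3 = 2
p(2) = p(4) - p(3) = 3 - 2 = 1
p(1) = p(3) - p(2) = 2 - 1 = 1
p(0) = p(2) - p(1) = 1 - 1 = 0

p(0) = 0, p(1) = 1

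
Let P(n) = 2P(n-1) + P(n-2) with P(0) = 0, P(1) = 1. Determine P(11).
Computing the sequence terms:
0, 1, 2, 5, 12, 29, 70, 169, 408, 985, 2378, 5741

5741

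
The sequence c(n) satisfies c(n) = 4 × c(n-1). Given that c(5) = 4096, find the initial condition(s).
In general c(n) = 4ⁿ · c(0). At n = 5: c(0) = c(5) / 4^5 = 4096 / 1024 = 4.

c(0) = 4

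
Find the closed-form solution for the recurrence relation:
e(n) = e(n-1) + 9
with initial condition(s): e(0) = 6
Recurrence: e(n) = e(n-1) + 9, initial: e(0) = 6.
Each step adds 9, so e(n) = e(0) + 9n = 9n + 6.

e(n) = 9n + 6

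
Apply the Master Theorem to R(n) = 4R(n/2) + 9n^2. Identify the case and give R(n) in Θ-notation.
Master Theorem template: R(n) = a·R(n/b) + f(n).
Here: a=4, b=2, f(n)=9n^2
Compute log_b(a) = log_2(4) = 2.
f(n) = 9n^2 = Θ(n^2). Case 2: R(n) = Θ(n^2 log n).

Case 2: R(n) = Θ(n^2 log n)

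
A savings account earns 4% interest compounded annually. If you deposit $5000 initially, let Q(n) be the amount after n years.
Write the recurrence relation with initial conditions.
Each year the balance grows by 4%, i.e. is multiplied by 1 + 4/100 = 1.04, so Q(n) = 1.04 × Q(n-1). The initial deposit gives Q(0) = 5000.
Unrolling gives the closed form Q(n) = 5000 × (1.04)ⁿ.

Q(n) = 1.04 × Q(n-1), Q(0) = 5000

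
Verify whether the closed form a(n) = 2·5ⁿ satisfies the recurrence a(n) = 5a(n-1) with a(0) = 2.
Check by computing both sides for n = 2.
From the recurrence with a(0) = 2:
  a(0) = 2, a(1) = 10, a(2) = 50
  so the recurrence gives a(2) = 50.
From the proposed closed form a(n) = 2·5ⁿ:
  a(2) = 50.
Both sides give 50 at n = 2, and the initial condition(s) match, so the closed form is consistent.

Yes, the closed form is correct.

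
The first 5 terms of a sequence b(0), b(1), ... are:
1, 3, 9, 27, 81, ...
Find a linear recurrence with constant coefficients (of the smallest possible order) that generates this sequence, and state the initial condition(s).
Look for the lowest-order linear relation among consecutive terms.
Observation: each term is 3× the previous.
Check at n=2: 3·3 = 9. ✓

b(n) = 3 × b(n-1), b(0) = 1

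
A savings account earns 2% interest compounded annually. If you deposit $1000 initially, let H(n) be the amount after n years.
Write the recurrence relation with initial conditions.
Each year the balance grows by 2%, i.e. is multiplied by 1 + 2/100 = 1.02, so H(n) = 1.02 × H(n-1). The initial deposit gives H(0) = 1000.
Unrolling gives the closed form H(n) = 1000 × (1.02)ⁿ.

H(n) = 1.02 × H(n-1), H(0) = 1000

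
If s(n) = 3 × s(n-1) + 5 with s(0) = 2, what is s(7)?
Computing step by step:
s(0) = 2
s(1) = 3 × 2 + 5 = 11
s(2) = 3 × 11 + 5 = 38
s(3) = 3 × 38 + 5 = 119
s(4) = 3 × 119 + 5 = 362
s(5) = 3 × 362 + 5 = 1091
s(6) = 3 × 1091 + 5 = 3278
s(7) = 3 × 3278 + 5 = 9839

9839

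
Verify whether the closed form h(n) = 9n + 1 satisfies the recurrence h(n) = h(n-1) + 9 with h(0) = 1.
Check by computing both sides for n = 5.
From the recurrence with h(0) = 1:
  h(0) = 1, h(1) = 10, h(2) = 19, h(3) = 28, h(4) = 37, h(5) = 46
  so the recurrence gives h(5) = 46.
From the proposed closed form h(n) = 9n + 1:
  h(5) = 46.
Both sides give 46 at n = 5, and the initial condition(s) match, so the closed form is consistent.

Yes, the closed form is correct.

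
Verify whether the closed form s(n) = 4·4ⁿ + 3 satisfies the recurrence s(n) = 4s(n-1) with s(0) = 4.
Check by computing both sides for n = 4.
From the recurrence with s(0) = 4:
  s(0) = 4, s(1) = 16, s(2) = 64, s(3) = 256, s(4) = 1024
  so the recurrence gives s(4) = 1024.
From the proposed closed form s(n) = 4·4ⁿ + 3:
  s(4) = 1027.
The recurrence gives 1024 but the closed form gives 1027, so the closed form does not satisfy the recurrence.

No, the closed form is incorrect.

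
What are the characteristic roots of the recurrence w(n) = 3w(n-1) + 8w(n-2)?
Substitute w(n) = rⁿ and divide through by rⁿ⁻²: r² - 3r - 8 = 0
Discriminant: 3² + 4·8 = 41, not a perfect square, so by the quadratic formula r = (3 ± √41)/2.
General solution: w(n) = A·r₁ⁿ + B·r₂ⁿ where r₁,r₂ = (3 ± √41)/2

Characteristic: r² - 3r - 8 = 0, Roots: r = (3 ± √41)/2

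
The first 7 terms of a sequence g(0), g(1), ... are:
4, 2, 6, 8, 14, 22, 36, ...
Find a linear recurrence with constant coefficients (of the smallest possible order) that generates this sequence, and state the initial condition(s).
Look for the lowest-order linear relation among consecutive terms.
Observation: g(n) - 1·g(n-1) - (1)·g(n-2) = 0 holds for the shown terms, and no order-1 relation g(n) = α·g(n-1) + β fits.
Check at n=3: 1·6 + (1)·2 = 8. ✓

g(n) = g(n-1) + g(n-2), g(0) = 4, g(1) = 2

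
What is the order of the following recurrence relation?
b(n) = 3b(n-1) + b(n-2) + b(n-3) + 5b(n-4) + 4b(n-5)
The order is the largest lag k for which b(n-k) appears. Here the deepest term is b(n-5), so the order is 5.

Order 5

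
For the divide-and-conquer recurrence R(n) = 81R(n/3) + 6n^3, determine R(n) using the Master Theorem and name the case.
Master Theorem template: R(n) = a·R(n/b) + f(n).
Here: a=81, b=3, f(n)=6n^3
Compute log_b(a) = log_3(81) = 4.
f(n) = 6n^3 = O(n^(4-ε)) with ε = 1. Case 1: R(n) = Θ(n^log_b(a)) = Θ(n^4).

Case 1: R(n) = Θ(n^4)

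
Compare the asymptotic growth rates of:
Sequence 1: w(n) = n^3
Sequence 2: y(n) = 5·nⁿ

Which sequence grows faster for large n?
Comparing growth rates:
Growth-rate hierarchy: log n ≺ any polynomial ≺ any exponential cⁿ (c>1) ≺ n! ≺ nⁿ.
super-exponential nⁿ dominates polynomial degree 3 asymptotically.

y(n) grows faster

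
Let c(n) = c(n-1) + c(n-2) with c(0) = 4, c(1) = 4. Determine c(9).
Computing the sequence terms:
4, 4, 8, 12, 20, 32, 52, 84, 136, 220

220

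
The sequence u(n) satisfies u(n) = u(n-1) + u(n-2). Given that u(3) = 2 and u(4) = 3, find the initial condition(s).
Work backwards using u(k) = u(k+2) - u(k+1):
u(2) = u(4) - u(3) = 3 - 2 = 1
u(1) = u(3) - u(2) = 2 - 1 = 1
u(0) = u(2) - u(1) = 1 - 1 = 0

u(0) = 0, u(1) = 1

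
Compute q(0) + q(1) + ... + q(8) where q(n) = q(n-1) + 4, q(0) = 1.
Computing the sequence terms: 1, 5, 9, 13, 17, 21, 25, 29, 33
Adding these values together:

153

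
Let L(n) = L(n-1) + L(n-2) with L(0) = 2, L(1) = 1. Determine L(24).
Computing the sequence terms:
2, 1, 3, 4, 7, 11, 18, 29, 47, 76, 123, 199, 322, 521, 843, 1364, 2207, 3571, 5778, 9349, 15127, 24476, 39603, 64079, 103682

103682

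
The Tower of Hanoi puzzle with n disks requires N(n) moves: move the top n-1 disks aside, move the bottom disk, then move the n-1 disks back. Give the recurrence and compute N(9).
Moving n disks = move the top n-1 disks aside (N(n-1) moves) + move the largest disk (1 move) + move the n-1 disks back on top (N(n-1) moves), so N(n) = 2N(n-1) + 1, with N(1) = 1 (a single disk takes one move).
First terms: 1, 3, 7, 15, 31, 63, … — each is one less than a power of 2. Indeed N(n) + 1 = 2(N(n-1) + 1) with N(1) + 1 = 2, so N(n) + 1 = 2ⁿ and N(n) = 2ⁿ - 1.
Hence N(9) = 2^9 - 1 = 512 - 1 = 511.

N(n) = 2N(n-1) + 1, N(1) = 1; N(9) = 511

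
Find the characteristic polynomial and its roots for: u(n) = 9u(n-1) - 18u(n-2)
Substitute u(n) = rⁿ and divide through by rⁿ⁻²: r² - 9r + 18 = 0
Factor: (r - 6)(r - 3) = 0, so r = 6, 3.
General solution: u(n) = A·6ⁿ + B·3ⁿ

Characteristic: r² - 9r + 18 = 0, Roots: r = 6, 3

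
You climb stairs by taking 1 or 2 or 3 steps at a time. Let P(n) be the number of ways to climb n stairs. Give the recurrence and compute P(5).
Condition on the size of the last step (1 to 3): before it there were n-1, …, n-3 stairs climbed, and these cases are disjoint, so P(n) = P(n-1) + P(n-2) + P(n-3) (order-3 linear recurrence).
Initial conditions by direct count (compositions of i into parts ≤ 3): P(1) = 1; P(2) = 2; P(3) = 4.
Iterating the recurrence: P(4) = 7, P(5) = 13.

P(n) = P(n-1) + P(n-2) + P(n-3), P(1) = 1, P(2) = 2, P(3) = 4; P(5) = 13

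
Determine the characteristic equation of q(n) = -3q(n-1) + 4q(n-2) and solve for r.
Substitute q(n) = rⁿ and divide through by rⁿ⁻²: r² + 3r - 4 = 0
Factor: (r - 1)(r + 4) = 0, so r = 1, -4.
General solution: q(n) = A·1ⁿ + B·(-4)ⁿ

Characteristic: r² + 3r - 4 = 0, Roots: r = 1, -4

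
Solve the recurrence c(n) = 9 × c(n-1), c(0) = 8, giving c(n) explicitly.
Recurrence: c(n) = 9 × c(n-1), initial: c(0) = 8.
Each term is 9 times the previous, so this is geometric with ratio 9. After n steps: c(n) = c(0)·9ⁿ = 8·9ⁿ.

c(n) = 8·9ⁿ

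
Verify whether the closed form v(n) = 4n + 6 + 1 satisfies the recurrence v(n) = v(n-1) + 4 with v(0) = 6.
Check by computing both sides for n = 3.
From the recurrence with v(0) = 6:
  v(0) = 6, v(1) = 10, v(2) = 14, v(3) = 18
  so the recurrence gives v(3) = 18.
From the proposed closed form v(n) = 4n + 6 + 1:
  v(3) = 19.
The recurrence gives 18 but the closed form gives 19, so the closed form does not satisfy the recurrence.

No, the closed form is incorrect.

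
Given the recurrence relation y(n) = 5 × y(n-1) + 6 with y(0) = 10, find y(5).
Computing step by step:
y(0) = 10
y(1) = 5 × 10 + 6 = 56
y(2) = 5 × 56 + 6 = 286
y(3) = 5 × 286 + 6 = 1436
y(4) = 5 × 1436 + 6 = 7186
y(5) = 5 × 7186 + 6 = 35936

35936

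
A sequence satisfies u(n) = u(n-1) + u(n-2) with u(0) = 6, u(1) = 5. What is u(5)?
Computing the sequence terms:
6, 5, 11, 16, 27, 43

43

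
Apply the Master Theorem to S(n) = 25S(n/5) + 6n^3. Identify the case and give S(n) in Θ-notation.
Master Theorem template: S(n) = a·S(n/b) + f(n).
Here: a=25, b=5, f(n)=6n^3
Compute log_b(a) = log_5(25) = 2.
f(n) = 6n^3 = Ω(n^(2+ε)) with ε = 1, and the regularity condition holds (a·f(n/b) = (a/b^3)·f(n) with a/b^3 = 5^-1 < 1). Case 3: S(n) = Θ(f(n)) = Θ(n^3).

Case 3: S(n) = Θ(n^3)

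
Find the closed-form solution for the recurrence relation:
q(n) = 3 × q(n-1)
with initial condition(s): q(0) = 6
Recurrence: q(n) = 3 × q(n-1), initial: q(0) = 6.
Each term is 3 times the previous, so this is geometric with ratio 3. After n steps: q(n) = q(0)·3ⁿ = 6·3ⁿ.

q(n) = 6·3ⁿ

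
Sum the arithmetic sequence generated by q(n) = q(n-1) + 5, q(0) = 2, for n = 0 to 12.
Computing the sequence terms: 2, 7, 12, 17, 22, 27, 32, 37, 42, 47, 52, 57, 62
Adding these values together:

416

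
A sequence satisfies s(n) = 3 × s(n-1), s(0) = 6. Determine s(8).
Computing step by step:
s(0) = 6
s(1) = 3 × 6 = 18
s(2) = 3 × 18 = 54
s(3) = 3 × 54 = 162
s(4) = 3 × 162 = 486
s(5) = 3 × 486 = 1458
s(6) = 3 × 1458 = 4374
s(7) = 3 × 4374 = 13122
s(8) = 3 × 13122 = 39366

39366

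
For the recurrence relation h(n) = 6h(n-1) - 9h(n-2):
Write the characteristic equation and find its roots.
Substitute h(n) = rⁿ and divide through by rⁿ⁻²: r² - 6r + 9 = 0
Factor: (r - 3)² = 0, so r = 3 (double root).
General solution: h(n) = (A + Bn)·3ⁿ

Characteristic: r² - 6r + 9 = 0, Roots: r = 3 (double root)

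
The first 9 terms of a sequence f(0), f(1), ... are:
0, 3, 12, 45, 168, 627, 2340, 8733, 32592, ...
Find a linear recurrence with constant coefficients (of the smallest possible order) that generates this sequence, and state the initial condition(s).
Look for the lowest-order linear relation among consecutive terms.
Observation: f(n) - 4·f(n-1) - (-1)·f(n-2) = 0 holds for the shown terms, and no order-1 relation f(n) = α·f(n-1) + β fits.
Check at n=3: 4·12 + (-1)·3 = 45. ✓

f(n) = 4f(n-1) - f(n-2), f(0) = 0, f(1) = 3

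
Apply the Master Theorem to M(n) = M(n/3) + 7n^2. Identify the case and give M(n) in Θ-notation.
Master Theorem template: M(n) = a·M(n/b) + f(n).
Here: a=1, b=3, f(n)=7n^2
Compute log_b(a) = log_3(1) = 0.
f(n) = 7n^2 = Ω(n^(0+ε)) with ε = 2, and the regularity condition holds (a·f(n/b) = (a/b^2)·f(n) with a/b^2 = 3^-2 < 1). Case 3: M(n) = Θ(f(n)) = Θ(n^2).

Case 3: M(n) = Θ(n^2)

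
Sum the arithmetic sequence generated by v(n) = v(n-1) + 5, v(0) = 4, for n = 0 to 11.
Computing the sequence terms: 4, 9, 14, 19, 24, 29, 34, 39, 44, 49, 54, 59
Adding these values together:

378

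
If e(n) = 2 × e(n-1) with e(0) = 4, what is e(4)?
Computing step by step:
e(0) = 4
e(1) = 2 × 4 = 8
e(2) = 2 × 8 = 16
e(3) = 2 × 16 = 32
e(4) = 2 × 32 = 64

64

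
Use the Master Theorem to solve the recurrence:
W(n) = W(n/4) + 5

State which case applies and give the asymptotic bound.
Master Theorem template: W(n) = a·W(n/b) + f(n).
Here: a=1, b=4, f(n)=5
Compute log_b(a) = log_4(1) = 0.
f(n) = 5 = Θ(1). Case 2: W(n) = Θ(log n).

Case 2: W(n) = Θ(log n)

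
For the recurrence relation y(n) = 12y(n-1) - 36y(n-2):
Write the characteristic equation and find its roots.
Substitute y(n) = rⁿ and divide through by rⁿ⁻²: r² - 12r + 36 = 0
Factor: (r - 6)² = 0, so r = 6 (double root).
General solution: y(n) = (A + Bn)·6ⁿ

Characteristic: r² - 12r + 36 = 0, Roots: r = 6 (double root)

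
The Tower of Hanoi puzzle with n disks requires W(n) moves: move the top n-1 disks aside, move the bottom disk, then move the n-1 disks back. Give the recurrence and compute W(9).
Moving n disks = move the top n-1 disks aside (W(n-1) moves) + move the largest disk (1 move) + move the n-1 disks back on top (W(n-1) moves), so W(n) = 2W(n-1) + 1, with W(1) = 1 (a single disk takes one move).
First terms: 1, 3, 7, 15, 31, 63, … — each is one less than a power of 2. Indeed W(n) + 1 = 2(W(n-1) + 1) with W(1) + 1 = 2, so W(n) + 1 = 2ⁿ and W(n) = 2ⁿ - 1.
Hence W(9) = 2^9 - 1 = 512 - 1 = 511.

W(n) = 2W(n-1) + 1, W(1) = 1; W(9) = 511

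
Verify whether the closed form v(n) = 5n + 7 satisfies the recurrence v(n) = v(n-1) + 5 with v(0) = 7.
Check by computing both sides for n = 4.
From the recurrence with v(0) = 7:
  v(0) = 7, v(1) = 12, v(2) = 17, v(3) = 22, v(4) = 27
  so the recurrence gives v(4) = 27.
From the proposed closed form v(n) = 5n + 7:
  v(4) = 27.
Both sides give 27 at n = 4, and the initial condition(s) match, so the closed form is consistent.

Yes, the closed form is correct.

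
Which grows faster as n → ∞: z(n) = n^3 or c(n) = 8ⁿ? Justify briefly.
Comparing growth rates:
Growth-rate hierarchy: log n ≺ any polynomial ≺ any exponential cⁿ (c>1) ≺ n! ≺ nⁿ.
exponential base 8 dominates polynomial degree 3 asymptotically.

c(n) grows faster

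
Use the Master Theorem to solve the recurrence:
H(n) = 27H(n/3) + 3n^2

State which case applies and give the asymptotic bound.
Master Theorem template: H(n) = a·H(n/b) + f(n).
Here: a=27, b=3, f(n)=3n^2
Compute log_b(a) = log_3(27) = 3.
f(n) = 3n^2 = O(n^(3-ε)) with ε = 1. Case 1: H(n) = Θ(n^log_b(a)) = Θ(n^3).

Case 1: H(n) = Θ(n^3)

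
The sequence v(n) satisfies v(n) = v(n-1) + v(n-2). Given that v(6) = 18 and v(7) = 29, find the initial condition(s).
Work backwards using v(k) = v(k+2) - v(k+1):
v(5) = v(7) - v(6) = 29 - 18 = 11
v(4) = v(6) - v(5) = 18 - 11 = 7
v(3) = v(5) - v(4) = 11 - 7 = 4
v(2) = v(4) - v(3) = 7 - 4 = 3
v(1) = v(3) - v(2) = 4 - 3 = 1
v(0) = v(2) - v(1) = 3 - 1 = 2

v(0) = 2, v(1) = 1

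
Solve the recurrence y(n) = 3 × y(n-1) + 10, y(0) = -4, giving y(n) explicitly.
Recurrence: y(n) = 3 × y(n-1) + 10, initial: y(0) = -4.
Try y(n) = A·3ⁿ + C. Substituting: A·3ⁿ + C = 3(A·3ⁿ⁻¹ + C) + 10 = A·3ⁿ + 3C + 10, so C = 3C + 10, giving C = -5. Then y(0) = A - 5 = -4 gives A = 1.

y(n) = 3ⁿ - 5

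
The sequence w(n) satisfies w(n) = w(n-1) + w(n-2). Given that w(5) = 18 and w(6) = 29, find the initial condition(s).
Work backwards using w(k) = w(k+2) - w(k+1):
w(4) = w(6) - w(5) = 29 - 18 = 11
w(3) = w(5) - w(4) = 18 - 11 = 7
w(2) = w(4) - w(3) = 11 - 7 = 4
w(1) = w(3) - w(2) = 7 - 4 = 3
w(0) = w(2) - w(1) = 4 - 3 = 1

w(0) = 1, w(1) = 3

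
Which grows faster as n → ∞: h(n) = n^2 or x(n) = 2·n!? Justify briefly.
Comparing growth rates:
Growth-rate hierarchy: log n ≺ any polynomial ≺ any exponential cⁿ (c>1) ≺ n! ≺ nⁿ.
factorial dominates polynomial degree 2 asymptotically.

x(n) grows faster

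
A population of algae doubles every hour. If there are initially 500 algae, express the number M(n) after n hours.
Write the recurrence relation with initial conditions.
Each hour multiplies the count by 2, so the count after n hours depends only on the count after n-1 hours: M(n) = 2 × M(n-1). The starting count gives M(0) = 500.
Unrolling n times gives the closed form M(n) = 500 × 2ⁿ.

M(n) = 2 × M(n-1), M(0) = 500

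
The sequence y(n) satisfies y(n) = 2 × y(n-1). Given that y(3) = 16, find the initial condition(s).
In general y(n) = 2ⁿ · y(0). At n = 3: y(0) = y(3) / 2^3 = 16 / 8 = 2.

y(0) = 2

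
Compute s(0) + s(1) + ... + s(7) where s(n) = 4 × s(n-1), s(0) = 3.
Computing the sequence terms: 3, 12, 48, 192, 768, 3072, 12288, 49152
Adding these values together:

65535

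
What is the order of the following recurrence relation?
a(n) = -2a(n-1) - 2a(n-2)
The order is the largest lag k for which a(n-k) appears. Here the deepest term is a(n-2), so the order is 2.

Order 2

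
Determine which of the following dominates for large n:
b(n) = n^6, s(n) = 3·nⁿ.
Comparing growth rates:
Growth-rate hierarchy: log n ≺ any polynomial ≺ any exponential cⁿ (c>1) ≺ n! ≺ nⁿ.
super-exponential nⁿ dominates polynomial degree 6 asymptotically.

s(n) grows faster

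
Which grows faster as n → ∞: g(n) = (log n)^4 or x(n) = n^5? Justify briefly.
Comparing growth rates:
Growth-rate hierarchy: log n ≺ any polynomial ≺ any exponential cⁿ (c>1) ≺ n! ≺ nⁿ.
polynomial degree 5 dominates polylogarithmic (log n)^4 asymptotically.

x(n) grows faster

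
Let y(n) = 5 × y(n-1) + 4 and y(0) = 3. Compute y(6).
Computing step by step:
y(0) = 3
y(1) = 5 × 3 + 4 = 19
y(2) = 5 × 19 + 4 = 99
y(3) = 5 × 99 + 4 = 499
y(4) = 5 × 499 + 4 = 2499
y(5) = 5 × 2499 + 4 = 12499
y(6) = 5 × 12499 + 4 = 62499

62499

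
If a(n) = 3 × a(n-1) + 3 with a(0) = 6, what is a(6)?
Computing step by step:
a(0) = 6
a(1) = 3 × 6 + 3 = 21
a(2) = 3 × 21 + 3 = 66
a(3) = 3 × 66 + 3 = 201
a(4) = 3 × 201 + 3 = 606
a(5) = 3 × 606 + 3 = 1821
a(6) = 3 × 1821 + 3 = 5466

5466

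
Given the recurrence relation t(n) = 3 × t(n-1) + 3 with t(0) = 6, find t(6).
Computing step by step:
t(0) = 6
t(1) = 3 × 6 + 3 = 21
t(2) = 3 × 21 + 3 = 66
t(3) = 3 × 66 + 3 = 201
t(4) = 3 × 201 + 3 = 606
t(5) = 3 × 606 + 3 = 1821
t(6) = 3 × 1821 + 3 = 5466

5466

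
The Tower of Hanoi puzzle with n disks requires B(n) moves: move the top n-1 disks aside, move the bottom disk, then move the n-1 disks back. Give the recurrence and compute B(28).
Moving n disks = move the top n-1 disks aside (B(n-1) moves) + move the largest disk (1 move) + move the n-1 disks back on top (B(n-1) moves), so B(n) = 2B(n-1) + 1, with B(1) = 1 (a single disk takes one move).
First terms: 1, 3, 7, 15, 31, 63, … — each is one less than a power of 2. Indeed B(n) + 1 = 2(B(n-1) + 1) with B(1) + 1 = 2, so B(n) + 1 = 2ⁿ and B(n) = 2ⁿ - 1.
Hence B(28) = 2^28 - 1 = 268435456 - 1 = 268435455.

B(n) = 2B(n-1) + 1, B(1) = 1; B(28) = 268435455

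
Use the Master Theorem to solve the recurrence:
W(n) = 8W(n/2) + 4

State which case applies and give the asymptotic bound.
Master Theorem template: W(n) = a·W(n/b) + f(n).
Here: a=8, b=2, f(n)=4
Compute log_b(a) = log_2(8) = 3.
f(n) = 4 = O(n^(3-ε)) with ε = 3. Case 1: W(n) = Θ(n^log_b(a)) = Θ(n^3).

Case 1: W(n) = Θ(n^3)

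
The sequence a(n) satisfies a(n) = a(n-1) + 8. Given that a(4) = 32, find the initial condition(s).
a(4) = a(0) + 4·8, so a(0) = 32 - 32 = 0.

a(0) = 0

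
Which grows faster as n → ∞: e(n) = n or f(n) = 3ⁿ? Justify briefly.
Comparing growth rates:
Growth-rate hierarchy: log n ≺ any polynomial ≺ any exponential cⁿ (c>1) ≺ n! ≺ nⁿ.
exponential base 3 dominates polynomial degree 1 asymptotically.

f(n) grows faster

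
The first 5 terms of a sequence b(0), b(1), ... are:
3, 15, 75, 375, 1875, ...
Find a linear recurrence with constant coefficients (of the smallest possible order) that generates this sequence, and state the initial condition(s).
Look for the lowest-order linear relation among consecutive terms.
Observation: each term is 5× the previous.
Check at n=2: 5·15 = 75. ✓

b(n) = 5 × b(n-1), b(0) = 3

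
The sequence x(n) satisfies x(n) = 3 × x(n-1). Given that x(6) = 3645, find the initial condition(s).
In general x(n) = 3ⁿ · x(0). At n = 6: x(0) = x(6) / 3^6 = 3645 / 729 = 5.

x(0) = 5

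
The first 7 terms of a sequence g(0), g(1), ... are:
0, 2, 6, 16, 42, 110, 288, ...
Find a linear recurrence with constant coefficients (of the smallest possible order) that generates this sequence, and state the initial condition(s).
Look for the lowest-order linear relation among consecutive terms.
Observation: g(n) - 3·g(n-1) - (-1)·g(n-2) = 0 holds for the shown terms, and no order-1 relation g(n) = α·g(n-1) + β fits.
Check at n=3: 3·6 + (-1)·2 = 16. ✓

g(n) = 3g(n-1) - g(n-2), g(0) = 0, g(1) = 2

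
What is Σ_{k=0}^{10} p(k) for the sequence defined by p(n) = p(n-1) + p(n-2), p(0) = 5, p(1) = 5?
Computing the sequence terms: 5, 5, 10, 15, 25, 40, 65, 105, 170, 275, 445
Adding these values together:

1160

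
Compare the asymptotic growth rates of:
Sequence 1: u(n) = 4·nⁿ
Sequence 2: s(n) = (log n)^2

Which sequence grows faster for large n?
Comparing growth rates:
Growth-rate hierarchy: log n ≺ any polynomial ≺ any exponential cⁿ (c>1) ≺ n! ≺ nⁿ.
super-exponential nⁿ dominates polylogarithmic (log n)^2 asymptotically.

u(n) grows faster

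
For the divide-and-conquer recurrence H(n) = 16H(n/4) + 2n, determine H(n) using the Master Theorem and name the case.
Master Theorem template: H(n) = a·H(n/b) + f(n).
Here: a=16, b=4, f(n)=2n
Compute log_b(a) = log_4(16) = 2.
f(n) = 2n = O(n^(2-ε)) with ε = 1. Case 1: H(n) = Θ(n^log_b(a)) = Θ(n^2).

Case 1: H(n) = Θ(n^2)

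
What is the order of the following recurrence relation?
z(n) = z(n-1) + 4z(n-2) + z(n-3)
The order is the largest lag k for which z(n-k) appears. Here the deepest term is z(n-3), so the order is 3.

Order 3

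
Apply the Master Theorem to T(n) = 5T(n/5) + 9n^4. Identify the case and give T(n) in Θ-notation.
Master Theorem template: T(n) = a·T(n/b) + f(n).
Here: a=5, b=5, f(n)=9n^4
Compute log_b(a) = log_5(5) = 1.
f(n) = 9n^4 = Ω(n^(1+ε)) with ε = 3, and the regularity condition holds (a·f(n/b) = (a/b^4)·f(n) with a/b^4 = 5^-3 < 1). Case 3: T(n) = Θ(f(n)) = Θ(n^4).

Case 3: T(n) = Θ(n^4)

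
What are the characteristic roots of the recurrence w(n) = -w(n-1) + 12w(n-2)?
Substitute w(n) = rⁿ and divide through by rⁿ⁻²: r² + r - 12 = 0
Factor: (r - 3)(r + 4) = 0, so r = 3, -4.
General solution: w(n) = A·3ⁿ + B·(-4)ⁿ

Characteristic: r² + r - 12 = 0, Roots: r = 3, -4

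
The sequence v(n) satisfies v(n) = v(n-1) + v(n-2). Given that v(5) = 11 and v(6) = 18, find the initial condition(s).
Work backwards using v(k) = v(k+2) - v(k+1):
v(4) = v(6) - v(5) = 18 - 11 = 7
v(3) = v(5) - v(4) = 11 - 7 = 4
v(2) = v(4) - v(3) = 7 - 4 = 3
v(1) = v(3) - v(2) = 4 - 3 = 1
v(0) = v(2) - v(1) = 3 - 1 = 2

v(0) = 2, v(1) = 1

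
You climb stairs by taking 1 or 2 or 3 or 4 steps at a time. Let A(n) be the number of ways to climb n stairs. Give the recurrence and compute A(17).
Condition on the size of the last step (1 to 4): before it there were n-1, …, n-4 stairs climbed, and these cases are disjoint, so A(n) = A(n-1) + A(n-2) + A(n-3) + A(n-4) (order-4 linear recurrence).
Initial conditions by direct count (compositions of i into parts ≤ 4): A(1) = 1; A(2) = 2; A(3) = 4; A(4) = 8.
Iterating the recurrence: A(5) = 15, A(6) = 29, A(7) = 56, A(8) = 108, A(9) = 208, A(10) = 401, A(11) = 773, A(12) = 1490, A(13) = 2872, A(14) = 5536, A(15) = 10671, A(16) = 20569, A(17) = 39648.

A(n) = A(n-1) + A(n-2) + A(n-3) + A(n-4), A(1) = 1, A(2) = 2, A(3) = 4, A(4) = 8; A(17) = 39648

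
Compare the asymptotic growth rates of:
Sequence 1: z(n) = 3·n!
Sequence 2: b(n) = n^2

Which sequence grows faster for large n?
Comparing growth rates:
Growth-rate hierarchy: log n ≺ any polynomial ≺ any exponential cⁿ (c>1) ≺ n! ≺ nⁿ.
factorial dominates polynomial degree 2 asymptotically.

z(n) grows faster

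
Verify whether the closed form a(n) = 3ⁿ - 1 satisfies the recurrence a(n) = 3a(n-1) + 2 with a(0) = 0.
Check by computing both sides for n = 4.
From the recurrence with a(0) = 0:
  a(0) = 0, a(1) = 2, a(2) = 8, a(3) = 26, a(4) = 80
  so the recurrence gives a(4) = 80.
From the proposed closed form a(n) = 3ⁿ - 1:
  a(4) = 80.
Both sides give 80 at n = 4, and the initial condition(s) match, so the closed form is consistent.

Yes, the closed form is correct.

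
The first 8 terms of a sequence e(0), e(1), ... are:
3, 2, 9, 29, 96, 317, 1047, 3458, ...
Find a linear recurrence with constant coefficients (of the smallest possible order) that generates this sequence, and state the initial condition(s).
Look for the lowest-order linear relation among consecutive terms.
Observation: e(n) - 3·e(n-1) - (1)·e(n-2) = 0 holds for the shown terms, and no order-1 relation e(n) = α·e(n-1) + β fits.
Check at n=3: 3·9 + (1)·2 = 29. ✓

e(n) = 3e(n-1) + e(n-2), e(0) = 3, e(1) = 2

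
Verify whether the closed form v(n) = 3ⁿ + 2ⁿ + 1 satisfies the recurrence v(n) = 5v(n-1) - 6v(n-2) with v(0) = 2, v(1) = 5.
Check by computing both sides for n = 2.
From the recurrence with v(0) = 2, v(1) = 5:
  v(0) = 2, v(1) = 5, v(2) = 13
  so the recurrence gives v(2) = 13.
From the proposed closed form v(n) = 3ⁿ + 2ⁿ + 1:
  v(2) = 14.
The recurrence gives 13 but the closed form gives 14, so the closed form does not satisfy the recurrence.

No, the closed form is incorrect.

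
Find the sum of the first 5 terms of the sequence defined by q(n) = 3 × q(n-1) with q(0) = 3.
Computing the sequence terms: 3, 9, 27, 81, 243
Adding these values together:

363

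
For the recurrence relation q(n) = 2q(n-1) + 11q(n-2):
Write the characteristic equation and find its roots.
Substitute q(n) = rⁿ and divide through by rⁿ⁻²: r² - 2r - 11 = 0
Discriminant: 2² + 4·11 = 48, not a perfect square, so by the quadratic formula r = (2 ± √48)/2.
General solution: q(n) = A·r₁ⁿ + B·r₂ⁿ where r₁,r₂ = (2 ± √48)/2

Characteristic: r² - 2r - 11 = 0, Roots: r = (2 ± √48)/2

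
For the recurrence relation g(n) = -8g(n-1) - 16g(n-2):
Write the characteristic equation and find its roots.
Substitute g(n) = rⁿ and divide through by rⁿ⁻²: r² + 8r + 16 = 0
Factor: (r + 4)² = 0, so r = -4 (double root).
General solution: g(n) = (A + Bn)·(-4)ⁿ

Characteristic: r² + 8r + 16 = 0, Roots: r = -4 (double root)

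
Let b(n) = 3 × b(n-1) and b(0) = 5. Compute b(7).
Computing step by step:
b(0) = 5
b(1) = 3 × 5 = 15
b(2) = 3 × 15 = 45
b(3) = 3 × 45 = 135
b(4) = 3 × 135 = 405
b(5) = 3 × 405 = 1215
b(6) = 3 × 1215 = 3645
b(7) = 3 × 3645 = 10935

10935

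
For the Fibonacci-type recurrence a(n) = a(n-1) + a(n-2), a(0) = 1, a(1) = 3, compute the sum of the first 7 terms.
Computing the sequence terms: 1, 3, 4, 7, 11, 18, 29
Adding these values together:

73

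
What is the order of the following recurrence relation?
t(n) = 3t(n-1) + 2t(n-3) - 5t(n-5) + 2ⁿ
The order is the largest lag k for which t(n-k) appears. Here the deepest term is t(n-5) (the 2ⁿ term is non-homogeneous and does not affect the order), so the order is 5.

Order 5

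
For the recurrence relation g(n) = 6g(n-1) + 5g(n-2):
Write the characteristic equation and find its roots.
Substitute g(n) = rⁿ and divide through by rⁿ⁻²: r² - 6r - 5 = 0
Discriminant: 6² + 4·5 = 56, not a perfect square, so by the quadratic formula r = (6 ± √56)/2.
General solution: g(n) = A·r₁ⁿ + B·r₂ⁿ where r₁,r₂ = (6 ± √56)/2

Characteristic: r² - 6r - 5 = 0, Roots: r = (6 ± √56)/2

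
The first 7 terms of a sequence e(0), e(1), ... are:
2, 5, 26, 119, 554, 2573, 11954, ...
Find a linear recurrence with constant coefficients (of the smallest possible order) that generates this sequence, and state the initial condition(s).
Look for the lowest-order linear relation among consecutive terms.
Observation: e(n) - 4·e(n-1) - (3)·e(n-2) = 0 holds for the shown terms, and no order-1 relation e(n) = α·e(n-1) + β fits.
Check at n=3: 4·26 + (3)·5 = 119. ✓

e(n) = 4e(n-1) + 3e(n-2), e(0) = 2, e(1) = 5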